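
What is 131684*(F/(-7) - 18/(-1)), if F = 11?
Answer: 2163380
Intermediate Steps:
131684*(F/(-7) - 18/(-1)) = 131684*(11/(-7) - 18/(-1)) = 131684*(11*(-⅐) - 18*(-1)) = 131684*(-11/7 + 18) = 131684*(115/7) = 2163380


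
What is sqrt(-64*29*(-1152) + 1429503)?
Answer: sqrt(3567615) ≈ 1888.8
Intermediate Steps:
sqrt(-64*29*(-1152) + 1429503) = sqrt(-1856*(-1152) + 1429503) = sqrt(2138112 + 1429503) = sqrt(3567615)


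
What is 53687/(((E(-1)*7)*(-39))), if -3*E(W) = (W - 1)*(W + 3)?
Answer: -53687/364 ≈ -147.49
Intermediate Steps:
E(W) = -(-1 + W)*(3 + W)/3 (E(W) = -(W - 1)*(W + 3)/3 = -(-1 + W)*(3 + W)/3)
53687/(((E(-1)*7)*(-39))) = 53687/((((1 - 2/3*(-1) - 1/3*(-1)**2)*7)*(-39))) = 53687/((((1 + 2/3 - 1/3*1)*7)*(-39))) = 53687/((((1 + 2/3 - 1/3)*7)*(-39))) = 53687/((((4/3)*7)*(-39))) = 53687/(((28/3)*(-39))) = 53687/(-364) = 53687*(-1/364) = -53687/364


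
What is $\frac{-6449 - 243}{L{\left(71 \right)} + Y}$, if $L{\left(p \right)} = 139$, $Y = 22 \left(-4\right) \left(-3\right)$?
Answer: $- \frac{6692}{403} \approx -16.605$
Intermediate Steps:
$Y = 264$ ($Y = \left(-88\right) \left(-3\right) = 264$)
$\frac{-6449 - 243}{L{\left(71 \right)} + Y} = \frac{-6449 - 243}{139 + 264} = - \frac{6692}{403}$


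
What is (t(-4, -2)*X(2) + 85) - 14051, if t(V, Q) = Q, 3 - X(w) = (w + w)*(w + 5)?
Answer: -13916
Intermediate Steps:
X(w) = 3 - 2*w*(5 + w) (X(w) = 3 - (w + w)*(w + 5) = 3 - 2*w*(5 + w))
(t(-4, -2)*X(2) + 85) - 14051 = (-2*(3 - 10*2 - 2*2**2) + 85) - 14051 = (-2*(3 - 20 - 2*4) + 85) - 14051 = (-2*(3 - 20 - 8) + 85) - 14051 = (-2*(-25) + 85) - 14051 = (50 + 85) - 14051 = 135 - 14051 = -13916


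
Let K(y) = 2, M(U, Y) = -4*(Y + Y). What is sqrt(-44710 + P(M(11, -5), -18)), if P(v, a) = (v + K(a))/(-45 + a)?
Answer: 2*I*sqrt(100599)/3 ≈ 211.45*I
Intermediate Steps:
M(U, Y) = -8*Y
P(v, a) = (2 + v)/(-45 + a) (P(v, a) = (v + 2)/(-45 + a) = (2 + v)/(-45 + a))
sqrt(-44710 + P(M(11, -5), -18)) = sqrt(-44710 + (2 - 8*(-5))/(-45 - 18)) = sqrt(-44710 + (2 + 40)/(-63)) = sqrt(-44710 - 1/63*42) = sqrt(-44710 - 2/3) = sqrt(-134132/3) = 2*I*sqrt(100599)/3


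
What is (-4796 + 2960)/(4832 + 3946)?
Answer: -306/1463 ≈ -0.20916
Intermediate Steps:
(-4796 + 2960)/(4832 + 3946) = -1836/8778 = -1836*1/8778 = -306/1463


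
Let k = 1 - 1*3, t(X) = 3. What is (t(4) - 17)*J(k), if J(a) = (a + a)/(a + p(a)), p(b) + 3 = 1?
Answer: -14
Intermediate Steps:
p(b) = -2 (p(b) = -3 + 1 = -2)
k = -2 (k = 1 - 3 = -2)
J(a) = 2*a/(-2 + a) (J(a) = (a + a)/(a - 2) = (2*a)/(-2 + a) = 2*a/(-2 + a))
(t(4) - 17)*J(k) = (3 - 17)*(2*(-2)/(-2 - 2)) = -28*(-2)/(-4) = -28*(-2)*(-1)/4 = -14*1 = -14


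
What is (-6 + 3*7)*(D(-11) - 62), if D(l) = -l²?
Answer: -2745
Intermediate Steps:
(-6 + 3*7)*(D(-11) - 62) = (-6 + 3*7)*(-1*(-11)² - 62) = (-6 + 21)*(-1*121 - 62) = 15*(-121 - 62) = 15*(-183) = -2745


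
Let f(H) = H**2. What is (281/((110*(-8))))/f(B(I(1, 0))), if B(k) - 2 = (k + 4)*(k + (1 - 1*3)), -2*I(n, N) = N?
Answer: -281/31680 ≈ -0.0088699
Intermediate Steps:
I(n, N) = -N/2
B(k) = 2 + (-2 + k)*(4 + k) (B(k) = 2 + (k + 4)*(k + (1 - 1*3)) = 2 + (4 + k)*(k + (1 - 3)) = 2 + (4 + k)*(k - 2) = 2 + (4 + k)*(-2 + k) = 2 + (-2 + k)*(4 + k))
(281/((110*(-8))))/f(B(I(1, 0))) = (281/((110*(-8))))/((-6 + (-1/2*0)**2 + 2*(-1/2*0))**2) = (281/(-880))/((-6 + 0**2 + 2*0)**2) = (281*(-1/880))/((-6 + 0 + 0)**2) = -281/(880*((-6)**2)) = -281/880/36 = -281/880*1/36 = -281/31680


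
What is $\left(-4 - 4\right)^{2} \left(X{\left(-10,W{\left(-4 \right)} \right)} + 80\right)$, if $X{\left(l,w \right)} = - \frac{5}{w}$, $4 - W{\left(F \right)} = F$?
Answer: $5080$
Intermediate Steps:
$W{\left(F \right)} = 4 - F$
$\left(-4 - 4\right)^{2} \left(X{\left(-10,W{\left(-4 \right)} \right)} + 80\right) = \left(-4 - 4\right)^{2} \left(- \frac{5}{4 - -4} + 80\right) = \left(-8\right)^{2} \left(- \frac{5}{4 + 4} + 80\right) = 64 \left(- \frac{5}{8} + 80\right) = 64 \cdot \frac{635}{8} = 5080$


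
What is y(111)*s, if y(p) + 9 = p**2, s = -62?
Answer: -763344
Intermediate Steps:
y(p) = -9 + p**2
y(111)*s = (-9 + 111**2)*(-62) = (-9 + 12321)*(-62) = 12312*(-62) = -763344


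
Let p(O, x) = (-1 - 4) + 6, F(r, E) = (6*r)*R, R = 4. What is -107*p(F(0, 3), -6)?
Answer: -107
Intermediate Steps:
F(r, E) = 24*r (F(r, E) = (6*r)*4 = 24*r)
p(O, x) = 1 (p(O, x) = -5 + 6 = 1)
-107*p(F(0, 3), -6) = -107*1 = -107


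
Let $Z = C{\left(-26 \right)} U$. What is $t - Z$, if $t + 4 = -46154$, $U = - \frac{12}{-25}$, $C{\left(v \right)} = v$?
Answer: $- \frac{1153638}{25} \approx -46146.0$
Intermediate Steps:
$U = \frac{12}{25}$ ($U = \left(-12\right) \left(- \frac{1}{25}\right) = \frac{12}{25} \approx 0.48$)
$t = -46158$ ($t = -4 - 46154 = -46158$)
$Z = - \frac{312}{25}$ ($Z = \left(-26\right) \frac{12}{25} = - \frac{312}{25} \approx -12.48$)
$t - Z = -46158 - - \frac{312}{25} = -46158 + \frac{312}{25} = - \frac{1153638}{25}$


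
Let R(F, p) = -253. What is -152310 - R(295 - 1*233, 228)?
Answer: -152057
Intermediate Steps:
-152310 - R(295 - 1*233, 228) = -152310 - 1*(-253) = -152310 + 253 = -152057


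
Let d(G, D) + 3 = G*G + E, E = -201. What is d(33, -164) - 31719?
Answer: -30834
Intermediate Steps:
d(G, D) = -204 + G² (d(G, D) = -3 + (G*G - 201) = -3 + (G² - 201) = -3 + (-201 + G²) = -204 + G²)
d(33, -164) - 31719 = (-204 + 33²) - 31719 = (-204 + 1089) - 31719 = 885 - 31719 = -30834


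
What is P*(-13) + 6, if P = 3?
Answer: -33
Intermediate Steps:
P*(-13) + 6 = 3*(-13) + 6 = -39 + 6 = -33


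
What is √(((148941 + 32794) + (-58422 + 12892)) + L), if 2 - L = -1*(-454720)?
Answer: I*√318513 ≈ 564.37*I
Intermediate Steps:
L = -454718 (L = 2 - (-1)*(-454720) = 2 - 1*454720 = 2 - 454720 = -454718)
√(((148941 + 32794) + (-58422 + 12892)) + L) = √(((148941 + 32794) + (-58422 + 12892)) - 454718) = √((181735 - 45530) - 454718) = √(136205 - 454718) = √(-318513) = I*√318513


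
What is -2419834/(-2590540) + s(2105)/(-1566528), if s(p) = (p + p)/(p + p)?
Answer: 947683781453/1014538361280 ≈ 0.93410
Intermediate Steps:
s(p) = 1 (s(p) = (2*p)/((2*p)) = (2*p)*(1/(2*p)) = 1)
-2419834/(-2590540) + s(2105)/(-1566528) = -2419834/(-2590540) + 1/(-1566528) = -2419834*(-1/2590540) + 1*(-1/1566528) = 1209917/1295270 - 1/1566528 = 947683781453/1014538361280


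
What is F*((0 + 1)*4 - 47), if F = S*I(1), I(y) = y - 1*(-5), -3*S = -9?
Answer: -774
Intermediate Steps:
S = 3 (S = -1/3*(-9) = 3)
I(y) = 5 + y (I(y) = y + 5 = 5 + y)
F = 18 (F = 3*(5 + 1) = 3*6 = 18)
F*((0 + 1)*4 - 47) = 18*((0 + 1)*4 - 47) = 18*(1*4 - 47) = 18*(4 - 47) = 18*(-43) = -774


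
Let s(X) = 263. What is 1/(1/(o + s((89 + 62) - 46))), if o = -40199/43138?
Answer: 11305095/43138 ≈ 262.07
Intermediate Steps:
o = -40199/43138 (o = -40199*1/43138 = -40199/43138 ≈ -0.93187)
1/(1/(o + s((89 + 62) - 46))) = 1/(1/(-40199/43138 + 263)) = 1/(1/(11305095/43138)) = 1/(43138/11305095) = 11305095/43138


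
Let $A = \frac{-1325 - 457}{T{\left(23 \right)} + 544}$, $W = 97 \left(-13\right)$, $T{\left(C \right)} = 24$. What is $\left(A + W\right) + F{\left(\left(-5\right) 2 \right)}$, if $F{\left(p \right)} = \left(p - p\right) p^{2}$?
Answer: $- \frac{359015}{284} \approx -1264.1$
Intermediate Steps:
$F{\left(p \right)} = 0$ ($F{\left(p \right)} = 0 p^{2} = 0$)
$W = -1261$
$A = - \frac{891}{284}$ ($A = \frac{-1325 - 457}{24 + 544} = - \frac{1782}{568} = \left(-1782\right) \frac{1}{568} = - \frac{891}{284} \approx -3.1373$)
$\left(A + W\right) + F{\left(\left(-5\right) 2 \right)} = \left(- \frac{891}{284} - 1261\right) + 0 = - \frac{359015}{284} + 0 = - \frac{359015}{284}$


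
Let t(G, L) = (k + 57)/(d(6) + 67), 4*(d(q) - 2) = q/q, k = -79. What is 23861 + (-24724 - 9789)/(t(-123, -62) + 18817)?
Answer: 124359245180/5212221 ≈ 23859.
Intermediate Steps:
d(q) = 9/4 (d(q) = 2 + (q/q)/4 = 2 + (¼)*1 = 2 + ¼ = 9/4)
t(G, L) = -88/277 (t(G, L) = (-79 + 57)/(9/4 + 67) = -22/277/4 = -22*4/277 = -88/277)
23861 + (-24724 - 9789)/(t(-123, -62) + 18817) = 23861 + (-24724 - 9789)/(-88/277 + 18817) = 23861 - 34513/5212221/277 = 23861 - 34513*277/5212221 = 23861 - 9560101/5212221 = 124359245180/5212221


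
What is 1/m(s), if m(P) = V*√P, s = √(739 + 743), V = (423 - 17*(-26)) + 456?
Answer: 1482^(¾)/1957722 ≈ 0.00012201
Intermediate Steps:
V = 1321 (V = (423 + 442) + 456 = 865 + 456 = 1321)
s = √1482 ≈ 38.497
m(P) = 1321*√P
1/m(s) = 1/(1321*√(√1482)) = 1/(1321*1482^(¼)) = 1482^(¾)/1957722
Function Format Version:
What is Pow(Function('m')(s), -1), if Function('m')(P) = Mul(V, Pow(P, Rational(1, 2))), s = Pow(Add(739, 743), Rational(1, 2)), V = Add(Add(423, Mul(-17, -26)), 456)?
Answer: Mul(Rational(1, 1957722), Pow(1482, Rational(3, 4))) ≈ 0.00012201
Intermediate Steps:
V = 1321 (V = Add(Add(423, 442), 456) = Add(865, 456) = 1321)
s = Pow(1482, Rational(1, 2)) ≈ 38.497
Function('m')(P) = Mul(1321, Pow(P, Rational(1, 2)))
Pow(Function('m')(s), -1) = Pow(Mul(1321, Pow(Pow(1482, Rational(1, 2)), Rational(1, 2))), -1) = Pow(Mul(1321, Pow(1482, Rational(1, 4))), -1) = Mul(Rational(1, 1957722), Pow(1482, Rational(3, 4)))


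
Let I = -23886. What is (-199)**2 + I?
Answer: 15715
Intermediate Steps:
(-199)**2 + I = (-199)**2 - 23886 = 39601 - 23886 = 15715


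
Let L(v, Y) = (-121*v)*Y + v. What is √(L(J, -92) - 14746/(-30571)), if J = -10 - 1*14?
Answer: I*√249713462666906/30571 ≈ 516.91*I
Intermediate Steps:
J = -24 (J = -10 - 14 = -24)
L(v, Y) = v - 121*Y*v (L(v, Y) = -121*Y*v + v = v - 121*Y*v)
√(L(J, -92) - 14746/(-30571)) = √(-24*(1 - 121*(-92)) - 14746/(-30571)) = √(-24*(1 + 11132) - 14746*(-1/30571)) = √(-24*11133 + 14746/30571) = √(-267192 + 14746/30571) = √(-8168311886/30571) = I*√249713462666906/30571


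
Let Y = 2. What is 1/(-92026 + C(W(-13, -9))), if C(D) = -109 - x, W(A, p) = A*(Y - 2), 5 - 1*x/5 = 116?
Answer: -1/91580 ≈ -1.0919e-5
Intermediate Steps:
x = -555 (x = 25 - 5*116 = 25 - 580 = -555)
W(A, p) = 0 (W(A, p) = A*(2 - 2) = A*0 = 0)
C(D) = 446 (C(D) = -109 - 1*(-555) = -109 + 555 = 446)
1/(-92026 + C(W(-13, -9))) = 1/(-92026 + 446) = 1/(-91580) = -1/91580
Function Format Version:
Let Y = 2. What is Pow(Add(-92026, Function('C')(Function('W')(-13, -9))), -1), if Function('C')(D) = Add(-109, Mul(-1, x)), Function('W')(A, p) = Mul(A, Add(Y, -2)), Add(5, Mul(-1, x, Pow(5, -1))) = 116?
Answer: Rational(-1, 91580) ≈ -1.0919e-5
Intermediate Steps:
x = -555 (x = Add(25, Mul(-5, 116)) = Add(25, -580) = -555)
Function('W')(A, p) = 0 (Function('W')(A, p) = Mul(A, Add(2, -2)) = Mul(A, 0) = 0)
Function('C')(D) = 446 (Function('C')(D) = Add(-109, Mul(-1, -555)) = Add(-109, 555) = 446)
Pow(Add(-92026, Function('C')(Function('W')(-13, -9))), -1) = Pow(Add(-92026, 446), -1) = Pow(-91580, -1) = Rational(-1, 91580)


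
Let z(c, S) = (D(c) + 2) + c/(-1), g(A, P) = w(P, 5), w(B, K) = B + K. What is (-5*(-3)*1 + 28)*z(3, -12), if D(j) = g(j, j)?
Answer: 301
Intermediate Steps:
g(A, P) = 5 + P (g(A, P) = P + 5 = 5 + P)
D(j) = 5 + j
z(c, S) = 7 (z(c, S) = ((5 + c) + 2) + c/(-1) = (7 + c) + c*(-1) = (7 + c) - c = 7)
(-5*(-3)*1 + 28)*z(3, -12) = (-5*(-3)*1 + 28)*7 = (15*1 + 28)*7 = (15 + 28)*7 = 43*7 = 301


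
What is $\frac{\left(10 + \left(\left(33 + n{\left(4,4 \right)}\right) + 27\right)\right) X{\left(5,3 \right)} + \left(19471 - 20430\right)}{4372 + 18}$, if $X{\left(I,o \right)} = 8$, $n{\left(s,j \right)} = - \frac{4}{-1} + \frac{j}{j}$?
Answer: $- \frac{359}{4390} \approx -0.081777$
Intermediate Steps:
$n{\left(s,j \right)} = 5$ ($n{\left(s,j \right)} = \left(-4\right) \left(-1\right) + 1 = 4 + 1 = 5$)
$\frac{\left(10 + \left(\left(33 + n{\left(4,4 \right)}\right) + 27\right)\right) X{\left(5,3 \right)} + \left(19471 - 20430\right)}{4372 + 18} = \frac{\left(10 + \left(\left(33 + 5\right) + 27\right)\right) 8 + \left(19471 - 20430\right)}{4372 + 18} = \frac{\left(10 + \left(38 + 27\right)\right) 8 + \left(19471 - 20430\right)}{4390} = \left(\left(10 + 65\right) 8 - 959\right) \frac{1}{4390} = \left(75 \cdot 8 - 959\right) \frac{1}{4390} = \left(600 - 959\right) \frac{1}{4390} = \left(-359\right) \frac{1}{4390} = - \frac{359}{4390}$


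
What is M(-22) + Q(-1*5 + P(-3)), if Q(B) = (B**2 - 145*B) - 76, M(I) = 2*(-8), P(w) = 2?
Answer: 352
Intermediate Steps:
M(I) = -16
Q(B) = -76 + B**2 - 145*B
M(-22) + Q(-1*5 + P(-3)) = -16 + (-76 + (-1*5 + 2)**2 - 145*(-1*5 + 2)) = -16 + (-76 + (-5 + 2)**2 - 145*(-5 + 2)) = -16 + (-76 + (-3)**2 - 145*(-3)) = -16 + (-76 + 9 + 435) = -16 + 368 = 352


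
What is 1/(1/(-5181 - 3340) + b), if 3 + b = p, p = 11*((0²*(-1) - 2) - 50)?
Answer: -8521/4899576 ≈ -0.0017391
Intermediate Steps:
p = -572 (p = 11*((0*(-1) - 2) - 50) = 11*((0 - 2) - 50) = 11*(-2 - 50) = 11*(-52) = -572)
b = -575 (b = -3 - 572 = -575)
1/(1/(-5181 - 3340) + b) = 1/(1/(-5181 - 3340) - 575) = 1/(1/(-8521) - 575) = 1/(-1/8521 - 575) = 1/(-4899576/8521) = -8521/4899576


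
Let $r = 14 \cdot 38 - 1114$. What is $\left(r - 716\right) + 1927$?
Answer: $629$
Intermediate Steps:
$r = -582$ ($r = 532 - 1114 = -582$)
$\left(r - 716\right) + 1927 = \left(-582 - 716\right) + 1927 = -1298 + 1927 = 629$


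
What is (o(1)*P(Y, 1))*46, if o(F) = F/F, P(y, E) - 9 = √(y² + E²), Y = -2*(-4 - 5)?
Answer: 414 + 230*√13 ≈ 1243.3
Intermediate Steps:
Y = 18 (Y = -2*(-9) = 18)
P(y, E) = 9 + √(E² + y²) (P(y, E) = 9 + √(y² + E²) = 9 + √(E² + y²))
o(F) = 1
(o(1)*P(Y, 1))*46 = (1*(9 + √(1² + 18²)))*46 = (1*(9 + √(1 + 324)))*46 = (1*(9 + √325))*46 = (1*(9 + 5*√13))*46 = (9 + 5*√13)*46 = 414 + 230*√13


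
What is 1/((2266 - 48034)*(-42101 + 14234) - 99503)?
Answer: 1/1275317353 ≈ 7.8412e-10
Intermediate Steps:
1/((2266 - 48034)*(-42101 + 14234) - 99503) = 1/(-45768*(-27867) - 99503) = 1/(1275416856 - 99503) = 1/1275317353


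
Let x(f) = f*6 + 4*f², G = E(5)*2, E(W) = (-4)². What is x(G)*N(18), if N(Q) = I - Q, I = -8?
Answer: -111488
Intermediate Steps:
E(W) = 16
N(Q) = -8 - Q
G = 32 (G = 16*2 = 32)
x(f) = 4*f² + 6*f (x(f) = 6*f + 4*f² = 4*f² + 6*f)
x(G)*N(18) = (2*32*(3 + 2*32))*(-8 - 1*18) = (2*32*(3 + 64))*(-8 - 18) = (2*32*67)*(-26) = 4288*(-26) = -111488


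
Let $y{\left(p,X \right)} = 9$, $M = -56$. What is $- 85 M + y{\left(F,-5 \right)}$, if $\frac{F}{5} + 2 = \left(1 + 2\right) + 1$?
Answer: $4769$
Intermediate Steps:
$F = 10$ ($F = -10 + 5 \left(\left(1 + 2\right) + 1\right) = -10 + 5 \left(3 + 1\right) = -10 + 5 \cdot 4 = -10 + 20 = 10$)
$- 85 M + y{\left(F,-5 \right)} = \left(-85\right) \left(-56\right) + 9 = 4760 + 9 = 4769$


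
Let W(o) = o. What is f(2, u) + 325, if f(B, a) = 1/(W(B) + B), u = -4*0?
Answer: 1301/4 ≈ 325.25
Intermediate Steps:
u = 0
f(B, a) = 1/(2*B) (f(B, a) = 1/(B + B) = 1/(2*B))
f(2, u) + 325 = (½)/2 + 325 = (½)*(½) + 325 = ¼ + 325 = 1301/4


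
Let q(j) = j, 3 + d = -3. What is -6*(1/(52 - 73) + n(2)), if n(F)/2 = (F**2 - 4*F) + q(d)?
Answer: 842/7 ≈ 120.29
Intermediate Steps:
d = -6 (d = -3 - 3 = -6)
n(F) = -12 - 8*F + 2*F**2 (n(F) = 2*((F**2 - 4*F) - 6) = 2*(-6 + F**2 - 4*F) = -12 - 8*F + 2*F**2)
-6*(1/(52 - 73) + n(2)) = -6*(1/(52 - 73) + (-12 - 8*2 + 2*2**2)) = -6*(1/(-21) + (-12 - 16 + 2*4)) = -6*(-1/21 + (-12 - 16 + 8)) = -6*(-1/21 - 20) = -6*(-421)/21 = -1*(-842/7) = 842/7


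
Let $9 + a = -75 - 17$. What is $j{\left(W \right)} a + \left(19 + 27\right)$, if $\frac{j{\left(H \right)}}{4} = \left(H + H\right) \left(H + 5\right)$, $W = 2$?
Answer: $-11266$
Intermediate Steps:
$j{\left(H \right)} = 8 H \left(5 + H\right)$ ($j{\left(H \right)} = 4 \left(H + H\right) \left(H + 5\right) = 4 \cdot 2 H \left(5 + H\right) = 8 H \left(5 + H\right)$)
$a = -101$ ($a = -9 - 92 = -101$)
$j{\left(W \right)} a + \left(19 + 27\right) = 8 \cdot 2 \left(5 + 2\right) \left(-101\right) + \left(19 + 27\right) = 8 \cdot 2 \cdot 7 \left(-101\right) + 46 = 112 \left(-101\right) + 46 = -11312 + 46 = -11266$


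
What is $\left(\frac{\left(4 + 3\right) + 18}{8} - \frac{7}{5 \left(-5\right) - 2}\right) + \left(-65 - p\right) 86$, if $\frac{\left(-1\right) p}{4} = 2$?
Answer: $- \frac{1058101}{216} \approx -4898.6$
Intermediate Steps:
$p = -8$ ($p = \left(-4\right) 2 = -8$)
$\left(\frac{\left(4 + 3\right) + 18}{8} - \frac{7}{5 \left(-5\right) - 2}\right) + \left(-65 - p\right) 86 = \left(\frac{\left(4 + 3\right) + 18}{8} - \frac{7}{5 \left(-5\right) - 2}\right) + \left(-65 - -8\right) 86 = \left(\left(7 + 18\right) \frac{1}{8} - \frac{7}{-25 - 2}\right) + \left(-65 + 8\right) 86 = \left(25 \cdot \frac{1}{8} - \frac{7}{-27}\right) - 4902 = \left(\frac{25}{8} - - \frac{7}{27}\right) - 4902 = \left(\frac{25}{8} + \frac{7}{27}\right) - 4902 = \frac{731}{216} - 4902 = - \frac{1058101}{216}$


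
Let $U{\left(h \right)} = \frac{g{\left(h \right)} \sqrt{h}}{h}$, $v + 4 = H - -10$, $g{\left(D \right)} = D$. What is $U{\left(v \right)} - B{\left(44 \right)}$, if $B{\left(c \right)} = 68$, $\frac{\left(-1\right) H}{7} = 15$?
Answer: $-68 + 3 i \sqrt{11} \approx -68.0 + 9.9499 i$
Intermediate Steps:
$H = -105$ ($H = \left(-7\right) 15 = -105$)
$v = -99$ ($v = -4 - 95 = -99$)
$U{\left(h \right)} = \sqrt{h}$ ($U{\left(h \right)} = \frac{h \sqrt{h}}{h} = \frac{h^{\frac{3}{2}}}{h} = \sqrt{h}$)
$U{\left(v \right)} - B{\left(44 \right)} = \sqrt{-99} - 68 = 3 i \sqrt{11} - 68 = -68 + 3 i \sqrt{11}$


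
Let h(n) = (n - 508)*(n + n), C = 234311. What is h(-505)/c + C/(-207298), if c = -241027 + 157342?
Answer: -389413645/29155854 ≈ -13.356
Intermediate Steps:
c = -83685
h(n) = 2*n*(-508 + n) (h(n) = (-508 + n)*(2*n) = 2*n*(-508 + n))
h(-505)/c + C/(-207298) = (2*(-505)*(-508 - 505))/(-83685) + 234311/(-207298) = (2*(-505)*(-1013))*(-1/83685) + 234311*(-1/207298) = 1023130*(-1/83685) - 1969/1742 = -204626/16737 - 1969/1742 = -389413645/29155854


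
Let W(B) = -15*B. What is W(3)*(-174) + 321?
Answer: 8151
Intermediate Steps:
W(3)*(-174) + 321 = -15*3*(-174) + 321 = -45*(-174) + 321 = 7830 + 321 = 8151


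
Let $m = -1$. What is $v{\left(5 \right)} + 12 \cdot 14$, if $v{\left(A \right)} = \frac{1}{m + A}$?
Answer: $\frac{673}{4} \approx 168.25$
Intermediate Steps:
$v{\left(A \right)} = \frac{1}{-1 + A}$
$v{\left(5 \right)} + 12 \cdot 14 = \frac{1}{-1 + 5} + 12 \cdot 14 = \frac{1}{4} + 168 = \frac{673}{4}$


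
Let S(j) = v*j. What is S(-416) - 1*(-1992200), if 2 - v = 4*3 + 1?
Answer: 1996776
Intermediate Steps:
v = -11 (v = 2 - (4*3 + 1) = 2 - (12 + 1) = 2 - 1*13 = 2 - 13 = -11)
S(j) = -11*j
S(-416) - 1*(-1992200) = -11*(-416) - 1*(-1992200) = 4576 + 1992200 = 1996776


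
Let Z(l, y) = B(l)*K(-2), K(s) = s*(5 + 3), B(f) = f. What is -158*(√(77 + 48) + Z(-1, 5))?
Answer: -2528 - 790*√5 ≈ -4294.5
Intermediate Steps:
K(s) = 8*s (K(s) = s*8 = 8*s)
Z(l, y) = -16*l (Z(l, y) = l*(8*(-2)) = l*(-16) = -16*l)
-158*(√(77 + 48) + Z(-1, 5)) = -158*(√(77 + 48) - 16*(-1)) = -158*(√125 + 16) = -158*(5*√5 + 16) = -158*(16 + 5*√5) = -2528 - 790*√5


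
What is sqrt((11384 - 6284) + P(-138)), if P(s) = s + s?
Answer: 6*sqrt(134) ≈ 69.455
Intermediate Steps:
P(s) = 2*s
sqrt((11384 - 6284) + P(-138)) = sqrt((11384 - 6284) + 2*(-138)) = sqrt(5100 - 276) = sqrt(4824) = 6*sqrt(134)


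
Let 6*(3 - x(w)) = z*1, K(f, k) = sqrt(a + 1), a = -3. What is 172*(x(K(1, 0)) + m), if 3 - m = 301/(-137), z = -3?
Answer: 204938/137 ≈ 1495.9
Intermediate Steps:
K(f, k) = I*sqrt(2) (K(f, k) = sqrt(-3 + 1) = sqrt(-2) = I*sqrt(2))
x(w) = 7/2 (x(w) = 3 - (-1)/2 = 3 - 1/6*(-3) = 3 + 1/2 = 7/2)
m = 712/137 (m = 3 - 301/(-137) = 3 - 301*(-1)/137 = 3 - 1*(-301/137) = 3 + 301/137 = 712/137 ≈ 5.1971)
172*(x(K(1, 0)) + m) = 172*(7/2 + 712/137) = 172*(2383/274) = 204938/137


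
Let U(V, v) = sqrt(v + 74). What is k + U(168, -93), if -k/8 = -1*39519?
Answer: 316152 + I*sqrt(19) ≈ 3.1615e+5 + 4.3589*I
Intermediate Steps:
k = 316152 (k = -(-8)*39519 = -8*(-39519) = 316152)
U(V, v) = sqrt(74 + v)
k + U(168, -93) = 316152 + sqrt(74 - 93) = 316152 + sqrt(-19) = 316152 + I*sqrt(19)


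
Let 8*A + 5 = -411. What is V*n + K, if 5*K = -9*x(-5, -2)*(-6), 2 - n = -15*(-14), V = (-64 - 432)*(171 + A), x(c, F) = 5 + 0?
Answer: 12277046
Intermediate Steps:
A = -52 (A = -5/8 + (1/8)*(-411) = -5/8 - 411/8 = -52)
x(c, F) = 5
V = -59024 (V = (-64 - 432)*(171 - 52) = -496*119 = -59024)
n = -208 (n = 2 - (-15)*(-14) = 2 - 1*210 = 2 - 210 = -208)
K = 54 (K = (-9*5*(-6))/5 = (-45*(-6))/5 = (1/5)*270 = 54)
V*n + K = -59024*(-208) + 54 = 12276992 + 54 = 12277046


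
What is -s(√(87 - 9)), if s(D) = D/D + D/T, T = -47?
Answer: -1 + √78/47 ≈ -0.81209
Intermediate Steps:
s(D) = 1 - D/47 (s(D) = D/D + D/(-47) = 1 + D*(-1/47) = 1 - D/47)
-s(√(87 - 9)) = -(1 - √(87 - 9)/47) = -(1 - √78/47) = -1 + √78/47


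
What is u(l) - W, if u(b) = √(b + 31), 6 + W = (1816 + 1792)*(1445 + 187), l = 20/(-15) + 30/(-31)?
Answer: -5888250 + √248217/93 ≈ -5.8882e+6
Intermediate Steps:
l = -214/93 (l = 20*(-1/15) + 30*(-1/31) = -4/3 - 30/31 = -214/93 ≈ -2.3011)
W = 5888250 (W = -6 + (1816 + 1792)*(1445 + 187) = -6 + 3608*1632 = -6 + 5888256 = 5888250)
u(b) = √(31 + b)
u(l) - W = √(31 - 214/93) - 1*5888250 = √(2669/93) - 5888250 = √248217/93 - 5888250 = -5888250 + √248217/93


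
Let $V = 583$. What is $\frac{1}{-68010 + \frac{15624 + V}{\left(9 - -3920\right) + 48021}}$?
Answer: $- \frac{51950}{3533103293} \approx -1.4704 \cdot 10^{-5}$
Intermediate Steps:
$\frac{1}{-68010 + \frac{15624 + V}{\left(9 - -3920\right) + 48021}} = \frac{1}{-68010 + \frac{15624 + 583}{\left(9 - -3920\right) + 48021}} = \frac{1}{-68010 + \frac{16207}{\left(9 + 3920\right) + 48021}} = \frac{1}{-68010 + \frac{16207}{3929 + 48021}} = \frac{1}{-68010 + \frac{16207}{51950}} = \frac{1}{- \frac{3533103293}{51950}} = - \frac{51950}{3533103293}$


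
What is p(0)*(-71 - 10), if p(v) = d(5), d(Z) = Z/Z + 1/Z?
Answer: -486/5 ≈ -97.200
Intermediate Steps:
d(Z) = 1 + 1/Z
p(v) = 6/5 (p(v) = (1 + 5)/5 = (1/5)*6 = 6/5)
p(0)*(-71 - 10) = 6*(-71 - 10)/5 = (6/5)*(-81) = -486/5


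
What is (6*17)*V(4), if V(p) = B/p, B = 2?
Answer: 51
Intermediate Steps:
V(p) = 2/p
(6*17)*V(4) = (6*17)*(2/4) = 102*(2*(¼)) = 102*(½) = 51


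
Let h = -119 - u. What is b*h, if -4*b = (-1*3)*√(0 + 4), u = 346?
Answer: -1395/2 ≈ -697.50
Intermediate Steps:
b = 3/2 (b = -(-1*3)*√(0 + 4)/4 = -(-3)*√4/4 = -(-3)*2/4 = -¼*(-6) = 3/2 ≈ 1.5000)
h = -465 (h = -119 - 1*346 = -119 - 346 = -465)
b*h = (3/2)*(-465) = -1395/2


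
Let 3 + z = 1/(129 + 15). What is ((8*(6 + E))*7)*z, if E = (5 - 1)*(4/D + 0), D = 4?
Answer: -15085/9 ≈ -1676.1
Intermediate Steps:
z = -431/144 (z = -3 + 1/(129 + 15) = -3 + 1/144 = -431/144 ≈ -2.9931)
E = 4 (E = (5 - 1)*(4/4 + 0) = 4*(4*(¼) + 0) = 4*(1 + 0) = 4*1 = 4)
((8*(6 + E))*7)*z = ((8*(6 + 4))*7)*(-431/144) = ((8*10)*7)*(-431/144) = (80*7)*(-431/144) = 560*(-431/144) = -15085/9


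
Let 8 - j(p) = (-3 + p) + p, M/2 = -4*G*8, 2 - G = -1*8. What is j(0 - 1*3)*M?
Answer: -10880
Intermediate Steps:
G = 10 (G = 2 - (-1)*8 = 2 - 1*(-8) = 2 + 8 = 10)
M = -640 (M = 2*(-4*10*8) = 2*(-40*8) = 2*(-320) = -640)
j(p) = 11 - 2*p (j(p) = 8 - ((-3 + p) + p) = 8 - (-3 + 2*p) = 8 + (3 - 2*p) = 11 - 2*p)
j(0 - 1*3)*M = (11 - 2*(0 - 1*3))*(-640) = (11 - 2*(0 - 3))*(-640) = (11 - 2*(-3))*(-640) = (11 + 6)*(-640) = 17*(-640) = -10880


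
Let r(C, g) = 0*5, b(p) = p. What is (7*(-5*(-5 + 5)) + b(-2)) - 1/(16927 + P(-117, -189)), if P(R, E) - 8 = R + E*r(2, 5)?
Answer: -33637/16818 ≈ -2.0001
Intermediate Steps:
r(C, g) = 0
P(R, E) = 8 + R (P(R, E) = 8 + (R + E*0) = 8 + (R + 0) = 8 + R)
(7*(-5*(-5 + 5)) + b(-2)) - 1/(16927 + P(-117, -189)) = (7*(-5*(-5 + 5)) - 2) - 1/(16927 + (8 - 117)) = (7*(-5*0) - 2) - 1/(16927 - 109) = (7*0 - 2) - 1/16818 = (0 - 2) - 1*1/16818 = -2 - 1/16818 = -33637/16818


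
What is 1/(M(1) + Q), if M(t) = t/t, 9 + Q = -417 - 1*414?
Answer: -1/839 ≈ -0.0011919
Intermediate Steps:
Q = -840 (Q = -9 + (-417 - 1*414) = -9 + (-417 - 414) = -9 - 831 = -840)
M(t) = 1
1/(M(1) + Q) = 1/(1 - 840) = 1/(-839) = -1/839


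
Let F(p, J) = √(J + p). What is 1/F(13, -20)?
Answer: -I*√7/7 ≈ -0.37796*I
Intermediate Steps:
1/F(13, -20) = 1/(√(-20 + 13)) = 1/(√(-7)) = 1/(I*√7) = -I*√7/7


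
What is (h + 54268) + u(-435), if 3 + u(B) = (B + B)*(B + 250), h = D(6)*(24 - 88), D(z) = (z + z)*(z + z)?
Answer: 205999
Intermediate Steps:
D(z) = 4*z**2 (D(z) = (2*z)*(2*z) = 4*z**2)
h = -9216 (h = (4*6**2)*(24 - 88) = (4*36)*(-64) = 144*(-64) = -9216)
u(B) = -3 + 2*B*(250 + B) (u(B) = -3 + (B + B)*(B + 250) = -3 + (2*B)*(250 + B) = -3 + 2*B*(250 + B))
(h + 54268) + u(-435) = (-9216 + 54268) + (-3 + 2*(-435)**2 + 500*(-435)) = 45052 + (-3 + 2*189225 - 217500) = 45052 + (-3 + 378450 - 217500) = 45052 + 160947 = 205999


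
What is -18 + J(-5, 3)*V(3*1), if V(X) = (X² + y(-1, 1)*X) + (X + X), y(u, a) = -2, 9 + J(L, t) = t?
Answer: -72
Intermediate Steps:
J(L, t) = -9 + t
V(X) = X² (V(X) = (X² - 2*X) + (X + X) = (X² - 2*X) + 2*X = X²)
-18 + J(-5, 3)*V(3*1) = -18 + (-9 + 3)*(3*1)² = -18 - 6*3² = -18 - 6*9 = -18 - 54 = -72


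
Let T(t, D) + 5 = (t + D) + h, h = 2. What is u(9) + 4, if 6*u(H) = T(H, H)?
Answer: 13/2 ≈ 6.5000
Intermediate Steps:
T(t, D) = -3 + D + t (T(t, D) = -5 + ((t + D) + 2) = -5 + ((D + t) + 2) = -5 + (2 + D + t) = -3 + D + t)
u(H) = -½ + H/3 (u(H) = (-3 + H + H)/6 = (-3 + 2*H)/6 = -½ + H/3)
u(9) + 4 = (-½ + (⅓)*9) + 4 = (-½ + 3) + 4 = 5/2 + 4 = 13/2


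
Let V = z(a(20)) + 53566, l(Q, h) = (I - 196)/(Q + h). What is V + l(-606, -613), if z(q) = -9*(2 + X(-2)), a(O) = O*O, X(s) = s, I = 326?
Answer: 65296824/1219 ≈ 53566.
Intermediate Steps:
l(Q, h) = 130/(Q + h) (l(Q, h) = (326 - 196)/(Q + h) = 130/(Q + h))
a(O) = O**2
z(q) = 0 (z(q) = -9*(2 - 2) = -9*0 = 0)
V = 53566 (V = 0 + 53566 = 53566)
V + l(-606, -613) = 53566 + 130/(-606 - 613) = 53566 + 130/(-1219) = 53566 + 130*(-1/1219) = 53566 - 130/1219 = 65296824/1219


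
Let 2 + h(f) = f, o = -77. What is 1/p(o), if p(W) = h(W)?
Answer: -1/79 ≈ -0.012658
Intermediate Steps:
h(f) = -2 + f
p(W) = -2 + W
1/p(o) = 1/(-2 - 77) = 1/(-79) = -1/79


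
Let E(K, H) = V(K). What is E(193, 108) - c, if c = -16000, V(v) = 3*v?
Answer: 16579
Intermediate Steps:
E(K, H) = 3*K
E(193, 108) - c = 3*193 - 1*(-16000) = 579 + 16000 = 16579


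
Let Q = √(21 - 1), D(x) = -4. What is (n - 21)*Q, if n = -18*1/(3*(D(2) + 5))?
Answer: -54*√5 ≈ -120.75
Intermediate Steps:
Q = 2*√5 (Q = √20 = 2*√5 ≈ 4.4721)
n = -6 (n = -18*1/(3*(-4 + 5)) = -18/(3*1) = -18/3 = -18*⅓ = -6)
(n - 21)*Q = (-6 - 21)*(2*√5) = -54*√5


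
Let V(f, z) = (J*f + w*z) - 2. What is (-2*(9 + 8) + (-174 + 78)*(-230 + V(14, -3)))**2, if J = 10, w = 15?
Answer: 172081924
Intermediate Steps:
V(f, z) = -2 + 10*f + 15*z (V(f, z) = (10*f + 15*z) - 2 = -2 + 10*f + 15*z)
(-2*(9 + 8) + (-174 + 78)*(-230 + V(14, -3)))**2 = (-2*(9 + 8) + (-174 + 78)*(-230 + (-2 + 10*14 + 15*(-3))))**2 = (-2*17 - 96*(-230 + (-2 + 140 - 45)))**2 = (-34 - 96*(-230 + 93))**2 = (-34 - 96*(-137))**2 = (-34 + 13152)**2 = 13118**2 = 172081924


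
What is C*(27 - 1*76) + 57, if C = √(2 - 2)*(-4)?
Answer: 57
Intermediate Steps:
C = 0 (C = √0*(-4) = 0*(-4) = 0)
C*(27 - 1*76) + 57 = 0*(27 - 1*76) + 57 = 0*(27 - 76) + 57 = 0*(-49) + 57 = 0 + 57 = 57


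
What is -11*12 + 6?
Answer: -126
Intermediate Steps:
-11*12 + 6 = -132 + 6 = -126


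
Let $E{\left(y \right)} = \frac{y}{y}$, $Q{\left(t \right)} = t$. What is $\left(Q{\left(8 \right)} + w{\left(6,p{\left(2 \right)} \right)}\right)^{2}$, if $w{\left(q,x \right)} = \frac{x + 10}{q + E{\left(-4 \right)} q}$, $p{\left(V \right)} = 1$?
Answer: $\frac{11449}{144} \approx 79.507$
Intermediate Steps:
$E{\left(y \right)} = 1$
$w{\left(q,x \right)} = \frac{10 + x}{2 q}$ ($w{\left(q,x \right)} = \frac{x + 10}{q + 1 q} = \frac{10 + x}{q + q} = \frac{10 + x}{2 q}$)
$\left(Q{\left(8 \right)} + w{\left(6,p{\left(2 \right)} \right)}\right)^{2} = \left(8 + \frac{10 + 1}{2 \cdot 6}\right)^{2} = \left(8 + \frac{1}{2} \cdot \frac{1}{6} \cdot 11\right)^{2} = \left(8 + \frac{11}{12}\right)^{2} = \left(\frac{107}{12}\right)^{2} = \frac{11449}{144}$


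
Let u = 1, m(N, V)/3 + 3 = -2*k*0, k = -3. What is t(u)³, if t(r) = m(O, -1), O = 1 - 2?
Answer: -729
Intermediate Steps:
O = -1
m(N, V) = -9 (m(N, V) = -9 + 3*(-2*(-3)*0) = -9 + 3*(6*0) = -9 + 3*0 = -9 + 0 = -9)
t(r) = -9
t(u)³ = (-9)³ = -729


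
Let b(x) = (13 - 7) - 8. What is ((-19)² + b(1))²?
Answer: 128881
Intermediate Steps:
b(x) = -2 (b(x) = 6 - 8 = -2)
((-19)² + b(1))² = ((-19)² - 2)² = (361 - 2)² = 359² = 128881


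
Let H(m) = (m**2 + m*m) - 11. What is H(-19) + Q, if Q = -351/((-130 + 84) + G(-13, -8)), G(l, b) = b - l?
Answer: 29502/41 ≈ 719.56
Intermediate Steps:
H(m) = -11 + 2*m**2 (H(m) = (m**2 + m**2) - 11 = 2*m**2 - 11 = -11 + 2*m**2)
Q = 351/41 (Q = -351/((-130 + 84) + (-8 - 1*(-13))) = -351/(-46 + (-8 + 13)) = -351/(-46 + 5) = -351/(-41) = -351*(-1/41) = 351/41 ≈ 8.5610)
H(-19) + Q = (-11 + 2*(-19)**2) + 351/41 = (-11 + 2*361) + 351/41 = (-11 + 722) + 351/41 = 711 + 351/41 = 29502/41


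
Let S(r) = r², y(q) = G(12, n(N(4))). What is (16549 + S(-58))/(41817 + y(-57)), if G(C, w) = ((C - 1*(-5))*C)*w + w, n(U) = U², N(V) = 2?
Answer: 19913/42637 ≈ 0.46704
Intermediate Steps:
G(C, w) = w + C*w*(5 + C) (G(C, w) = ((C + 5)*C)*w + w = ((5 + C)*C)*w + w = (C*(5 + C))*w + w = C*w*(5 + C) + w = w + C*w*(5 + C))
y(q) = 820 (y(q) = 2²*(1 + 12² + 5*12) = 4*(1 + 144 + 60) = 4*205 = 820)
(16549 + S(-58))/(41817 + y(-57)) = (16549 + (-58)²)/(41817 + 820) = (16549 + 3364)/42637 = 19913*(1/42637) = 19913/42637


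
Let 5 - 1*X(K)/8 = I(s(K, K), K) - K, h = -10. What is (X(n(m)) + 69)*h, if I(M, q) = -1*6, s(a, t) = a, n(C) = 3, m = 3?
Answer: -1810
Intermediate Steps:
I(M, q) = -6
X(K) = 88 + 8*K (X(K) = 40 - 8*(-6 - K) = 40 + (48 + 8*K) = 88 + 8*K)
(X(n(m)) + 69)*h = ((88 + 8*3) + 69)*(-10) = ((88 + 24) + 69)*(-10) = (112 + 69)*(-10) = 181*(-10) = -1810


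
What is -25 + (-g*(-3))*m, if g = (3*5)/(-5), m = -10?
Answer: 65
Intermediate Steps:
g = -3 (g = 15*(-⅕) = -3)
-25 + (-g*(-3))*m = -25 + (-1*(-3)*(-3))*(-10) = -25 + (3*(-3))*(-10) = -25 - 9*(-10) = -25 + 90 = 65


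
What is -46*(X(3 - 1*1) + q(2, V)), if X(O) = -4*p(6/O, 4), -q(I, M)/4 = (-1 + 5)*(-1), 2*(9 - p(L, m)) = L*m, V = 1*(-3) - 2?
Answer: -184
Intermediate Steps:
V = -5 (V = -3 - 2 = -5)
p(L, m) = 9 - L*m/2
q(I, M) = 16 (q(I, M) = -4*(-1 + 5)*(-1) = -16*(-1) = -4*(-4) = 16)
X(O) = -36 + 48/O (X(O) = -4*(9 - 1/2*6/O*4) = -4*(9 - 12/O) = -36 + 48/O)
-46*(X(3 - 1*1) + q(2, V)) = -46*((-36 + 48/(3 - 1*1)) + 16) = -46*((-36 + 48/(3 - 1)) + 16) = -46*((-36 + 48/2) + 16) = -46*((-36 + 48*(1/2)) + 16) = -46*((-36 + 24) + 16) = -46*(-12 + 16) = -46*4 = -184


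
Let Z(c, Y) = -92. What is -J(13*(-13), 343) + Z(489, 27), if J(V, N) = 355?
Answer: -447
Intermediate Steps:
-J(13*(-13), 343) + Z(489, 27) = -1*355 - 92 = -355 - 92 = -447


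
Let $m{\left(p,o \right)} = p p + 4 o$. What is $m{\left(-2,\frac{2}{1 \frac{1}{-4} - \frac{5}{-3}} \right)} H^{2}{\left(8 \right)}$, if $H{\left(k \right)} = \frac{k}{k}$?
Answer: $\frac{164}{17} \approx 9.6471$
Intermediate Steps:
$H{\left(k \right)} = 1$
$m{\left(p,o \right)} = p^{2} + 4 o$
$m{\left(-2,\frac{2}{1 \frac{1}{-4} - \frac{5}{-3}} \right)} H^{2}{\left(8 \right)} = \left(\left(-2\right)^{2} + 4 \frac{2}{1 \frac{1}{-4} - \frac{5}{-3}}\right) 1^{2} = \left(4 + 4 \frac{2}{1 \left(- \frac{1}{4}\right) - - \frac{5}{3}}\right) 1 = \left(4 + 4 \frac{2}{- \frac{1}{4} + \frac{5}{3}}\right) 1 = \left(4 + 4 \frac{2}{\frac{17}{12}}\right) 1 = \left(4 + 4 \cdot 2 \cdot \frac{12}{17}\right) 1 = \left(4 + 4 \cdot \frac{24}{17}\right) 1 = \left(4 + \frac{96}{17}\right) 1 = \frac{164}{17} \cdot 1 = \frac{164}{17}$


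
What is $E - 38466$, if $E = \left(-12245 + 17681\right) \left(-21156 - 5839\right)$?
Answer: $-146783286$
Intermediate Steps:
$E = -146744820$ ($E = 5436 \left(-26995\right) = -146744820$)
$E - 38466 = -146744820 - 38466 = -146783286$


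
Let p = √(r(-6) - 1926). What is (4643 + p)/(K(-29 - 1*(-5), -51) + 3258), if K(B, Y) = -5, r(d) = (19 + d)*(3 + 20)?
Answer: 4643/3253 + I*√1627/3253 ≈ 1.4273 + 0.0124*I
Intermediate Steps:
r(d) = 437 + 23*d (r(d) = (19 + d)*23 = 437 + 23*d)
p = I*√1627 (p = √((437 + 23*(-6)) - 1926) = √((437 - 138) - 1926) = √(299 - 1926) = √(-1627) = I*√1627 ≈ 40.336*I)
(4643 + p)/(K(-29 - 1*(-5), -51) + 3258) = (4643 + I*√1627)/(-5 + 3258) = (4643 + I*√1627)/3253 = (4643 + I*√1627)*(1/3253) = 4643/3253 + I*√1627/3253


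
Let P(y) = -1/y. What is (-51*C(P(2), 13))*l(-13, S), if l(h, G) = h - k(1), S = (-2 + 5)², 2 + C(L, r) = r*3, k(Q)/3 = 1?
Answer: 30192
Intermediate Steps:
k(Q) = 3 (k(Q) = 3*1 = 3)
C(L, r) = -2 + 3*r (C(L, r) = -2 + r*3 = -2 + 3*r)
S = 9 (S = 3² = 9)
l(h, G) = -3 + h (l(h, G) = h - 1*3 = h - 3 = -3 + h)
(-51*C(P(2), 13))*l(-13, S) = (-51*(-2 + 3*13))*(-3 - 13) = -51*(-2 + 39)*(-16) = -51*37*(-16) = -1887*(-16) = 30192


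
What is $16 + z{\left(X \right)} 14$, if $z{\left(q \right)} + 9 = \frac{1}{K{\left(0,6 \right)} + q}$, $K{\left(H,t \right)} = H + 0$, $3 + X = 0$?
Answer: $- \frac{344}{3} \approx -114.67$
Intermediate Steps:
$X = -3$ ($X = -3 + 0 = -3$)
$K{\left(H,t \right)} = H$
$z{\left(q \right)} = -9 + \frac{1}{q}$ ($z{\left(q \right)} = -9 + \frac{1}{0 + q} = -9 + \frac{1}{q}$)
$16 + z{\left(X \right)} 14 = 16 + \left(-9 + \frac{1}{-3}\right) 14 = 16 + \left(-9 - \frac{1}{3}\right) 14 = 16 - \frac{392}{3} = - \frac{344}{3}$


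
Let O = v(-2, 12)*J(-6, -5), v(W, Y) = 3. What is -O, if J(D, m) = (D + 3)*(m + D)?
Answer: -99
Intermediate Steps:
J(D, m) = (3 + D)*(D + m)
O = 99 (O = 3*((-6)² + 3*(-6) + 3*(-5) - 6*(-5)) = 3*(36 - 18 - 15 + 30) = 3*33 = 99)
-O = -1*99 = -99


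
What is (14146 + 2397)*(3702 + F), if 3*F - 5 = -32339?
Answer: -117058268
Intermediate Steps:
F = -10778 (F = 5/3 + (⅓)*(-32339) = 5/3 - 32339/3 = -10778)
(14146 + 2397)*(3702 + F) = (14146 + 2397)*(3702 - 10778) = 16543*(-7076) = -117058268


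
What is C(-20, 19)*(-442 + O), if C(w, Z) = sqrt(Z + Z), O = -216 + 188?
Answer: -470*sqrt(38) ≈ -2897.3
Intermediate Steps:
O = -28
C(w, Z) = sqrt(2)*sqrt(Z) (C(w, Z) = sqrt(2*Z) = sqrt(2)*sqrt(Z))
C(-20, 19)*(-442 + O) = (sqrt(2)*sqrt(19))*(-442 - 28) = sqrt(38)*(-470) = -470*sqrt(38)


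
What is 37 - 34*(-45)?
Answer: 1567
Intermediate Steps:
37 - 34*(-45) = 37 + 1530 = 1567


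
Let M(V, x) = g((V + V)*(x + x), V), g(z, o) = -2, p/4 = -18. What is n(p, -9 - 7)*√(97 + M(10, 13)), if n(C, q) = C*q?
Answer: 1152*√95 ≈ 11228.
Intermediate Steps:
p = -72 (p = 4*(-18) = -72)
M(V, x) = -2
n(p, -9 - 7)*√(97 + M(10, 13)) = (-72*(-9 - 7))*√(97 - 2) = (-72*(-16))*√95 = 1152*√95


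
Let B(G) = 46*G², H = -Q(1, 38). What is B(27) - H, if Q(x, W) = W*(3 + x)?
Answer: 33686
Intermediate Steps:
H = -152 (H = -38*(3 + 1) = -38*4 = -1*152 = -152)
B(27) - H = 46*27² - 1*(-152) = 46*729 + 152 = 33534 + 152 = 33686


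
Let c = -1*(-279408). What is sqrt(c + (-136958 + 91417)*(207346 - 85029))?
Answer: I*sqrt(5570159089) ≈ 74634.0*I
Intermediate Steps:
c = 279408
sqrt(c + (-136958 + 91417)*(207346 - 85029)) = sqrt(279408 + (-136958 + 91417)*(207346 - 85029)) = sqrt(279408 - 45541*122317) = sqrt(279408 - 5570438497) = sqrt(-5570159089) = I*sqrt(5570159089)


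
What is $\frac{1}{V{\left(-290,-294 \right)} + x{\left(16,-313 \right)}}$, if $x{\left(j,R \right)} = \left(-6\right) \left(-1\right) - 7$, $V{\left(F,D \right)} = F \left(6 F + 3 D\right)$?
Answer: $\frac{1}{760379} \approx 1.3151 \cdot 10^{-6}$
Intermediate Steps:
$V{\left(F,D \right)} = F \left(3 D + 6 F\right)$
$x{\left(j,R \right)} = -1$ ($x{\left(j,R \right)} = 6 - 7 = -1$)
$\frac{1}{V{\left(-290,-294 \right)} + x{\left(16,-313 \right)}} = \frac{1}{3 \left(-290\right) \left(-294 + 2 \left(-290\right)\right) - 1} = \frac{1}{3 \left(-290\right) \left(-294 - 580\right) - 1} = \frac{1}{3 \left(-290\right) \left(-874\right) - 1} = \frac{1}{760380 - 1} = \frac{1}{760379}$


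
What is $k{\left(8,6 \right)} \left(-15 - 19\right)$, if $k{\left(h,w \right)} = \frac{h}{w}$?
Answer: $- \frac{136}{3} \approx -45.333$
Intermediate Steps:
$k{\left(8,6 \right)} \left(-15 - 19\right) = \frac{8}{6} \left(-15 - 19\right) = 8 \cdot \frac{1}{6} \left(-34\right) = \frac{4}{3} \left(-34\right) = - \frac{136}{3}$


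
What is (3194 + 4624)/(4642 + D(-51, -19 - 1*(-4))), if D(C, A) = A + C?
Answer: 3909/2288 ≈ 1.7085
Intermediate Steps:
(3194 + 4624)/(4642 + D(-51, -19 - 1*(-4))) = (3194 + 4624)/(4642 + ((-19 - 1*(-4)) - 51)) = 7818/(4642 + ((-19 + 4) - 51)) = 7818/(4642 + (-15 - 51)) = 7818/(4642 - 66) = 7818/4576 = 7818*(1/4576) = 3909/2288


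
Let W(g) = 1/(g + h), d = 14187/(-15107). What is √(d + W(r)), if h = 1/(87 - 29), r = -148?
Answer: 7*I*√324537458562663/129663381 ≈ 0.97255*I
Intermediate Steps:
d = -14187/15107 (d = 14187*(-1/15107) = -14187/15107 ≈ -0.93910)
h = 1/58 ≈ 0.017241
W(g) = 1/(1/58 + g) (W(g) = 1/(g + 1/58) = 1/(1/58 + g))
√(d + W(r)) = √(-14187/15107 + 58/(1 + 58*(-148))) = √(-14187/15107 + 58/(1 - 8584)) = √(-14187/15107 + 58/(-8583)) = √(-14187/15107 + 58*(-1/8583)) = √(-14187/15107 - 58/8583) = √(-122643227/129663381) = 7*I*√324537458562663/129663381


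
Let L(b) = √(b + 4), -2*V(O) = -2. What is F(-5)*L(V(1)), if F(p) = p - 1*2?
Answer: -7*√5 ≈ -15.652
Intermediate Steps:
V(O) = 1 (V(O) = -½*(-2) = 1)
L(b) = √(4 + b)
F(p) = -2 + p (F(p) = p - 2 = -2 + p)
F(-5)*L(V(1)) = (-2 - 5)*√(4 + 1) = -7*√5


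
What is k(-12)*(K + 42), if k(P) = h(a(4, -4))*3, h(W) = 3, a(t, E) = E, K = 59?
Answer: 909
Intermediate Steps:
k(P) = 9 (k(P) = 3*3 = 9)
k(-12)*(K + 42) = 9*(59 + 42) = 9*101 = 909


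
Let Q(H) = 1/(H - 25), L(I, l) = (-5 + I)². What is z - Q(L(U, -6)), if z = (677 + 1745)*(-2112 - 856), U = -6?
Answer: -690095617/96 ≈ -7.1885e+6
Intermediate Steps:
Q(H) = 1/(-25 + H)
z = -7188496 (z = 2422*(-2968) = -7188496)
z - Q(L(U, -6)) = -7188496 - 1/(-25 + (-5 - 6)²) = -7188496 - 1/(-25 + (-11)²) = -7188496 - 1/(-25 + 121) = -7188496 - 1/96 = -690095617/96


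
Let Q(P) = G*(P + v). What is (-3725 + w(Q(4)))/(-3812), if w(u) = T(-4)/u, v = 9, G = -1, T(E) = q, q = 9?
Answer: 24217/24778 ≈ 0.97736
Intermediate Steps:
T(E) = 9
Q(P) = -9 - P (Q(P) = -(P + 9) = -(9 + P) = -9 - P)
w(u) = 9/u
(-3725 + w(Q(4)))/(-3812) = (-3725 + 9/(-9 - 1*4))/(-3812) = (-3725 + 9/(-9 - 4))*(-1/3812) = (-3725 + 9/(-13))*(-1/3812) = (-3725 + 9*(-1/13))*(-1/3812) = (-3725 - 9/13)*(-1/3812) = -48434/13*(-1/3812) = 24217/24778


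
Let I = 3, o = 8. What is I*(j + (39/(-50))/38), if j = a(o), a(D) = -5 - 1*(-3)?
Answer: -11517/1900 ≈ -6.0616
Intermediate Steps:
a(D) = -2 (a(D) = -5 + 3 = -2)
j = -2
I*(j + (39/(-50))/38) = 3*(-2 + (39/(-50))/38) = 3*(-2 + (39*(-1/50))*(1/38)) = 3*(-2 - 39/50*1/38) = 3*(-2 - 39/1900) = 3*(-3839/1900) = -11517/1900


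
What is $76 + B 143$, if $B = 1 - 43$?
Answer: $-5930$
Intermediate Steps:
$B = -42$
$76 + B 143 = 76 - 6006 = -5930$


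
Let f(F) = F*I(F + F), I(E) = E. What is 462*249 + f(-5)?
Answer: 115088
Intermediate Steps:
f(F) = 2*F² (f(F) = F*(F + F) = F*(2*F) = 2*F²)
462*249 + f(-5) = 462*249 + 2*(-5)² = 115038 + 2*25 = 115038 + 50 = 115088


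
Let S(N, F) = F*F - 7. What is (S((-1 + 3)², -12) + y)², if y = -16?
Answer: 14641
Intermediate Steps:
S(N, F) = -7 + F² (S(N, F) = F² - 7 = -7 + F²)
(S((-1 + 3)², -12) + y)² = ((-7 + (-12)²) - 16)² = ((-7 + 144) - 16)² = (137 - 16)² = 121² = 14641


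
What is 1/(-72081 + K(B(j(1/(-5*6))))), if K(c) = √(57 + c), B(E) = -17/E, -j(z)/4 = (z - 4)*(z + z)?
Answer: -5814534/419117419381 - 11*√35238/1257352258143 ≈ -1.3875e-5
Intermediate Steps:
j(z) = -8*z*(-4 + z) (j(z) = -4*(z - 4)*(z + z) = -4*(-4 + z)*2*z = -8*z*(-4 + z))
1/(-72081 + K(B(j(1/(-5*6))))) = 1/(-72081 + √(57 - 17*(-15/(4*(4 - 1/((-5*6))))))) = 1/(-72081 + √(57 - 17*(-15/(4*(4 - 1/(-30)))))) = 1/(-72081 + √(57 - 17*(-15/(4*(4 - 1*(-1/30)))))) = 1/(-72081 + √(57 - 17*(-15/(4*(4 + 1/30))))) = 1/(-72081 + √(57 - 17/(8*(-1/30)*(121/30)))) = 1/(-72081 + √(57 - 17/(-242/225))) = 1/(-72081 + √(57 - 17*(-225/242))) = 1/(-72081 + √(57 + 3825/242)) = 1/(-72081 + √(17619/242)) = 1/(-72081 + √35238/22)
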